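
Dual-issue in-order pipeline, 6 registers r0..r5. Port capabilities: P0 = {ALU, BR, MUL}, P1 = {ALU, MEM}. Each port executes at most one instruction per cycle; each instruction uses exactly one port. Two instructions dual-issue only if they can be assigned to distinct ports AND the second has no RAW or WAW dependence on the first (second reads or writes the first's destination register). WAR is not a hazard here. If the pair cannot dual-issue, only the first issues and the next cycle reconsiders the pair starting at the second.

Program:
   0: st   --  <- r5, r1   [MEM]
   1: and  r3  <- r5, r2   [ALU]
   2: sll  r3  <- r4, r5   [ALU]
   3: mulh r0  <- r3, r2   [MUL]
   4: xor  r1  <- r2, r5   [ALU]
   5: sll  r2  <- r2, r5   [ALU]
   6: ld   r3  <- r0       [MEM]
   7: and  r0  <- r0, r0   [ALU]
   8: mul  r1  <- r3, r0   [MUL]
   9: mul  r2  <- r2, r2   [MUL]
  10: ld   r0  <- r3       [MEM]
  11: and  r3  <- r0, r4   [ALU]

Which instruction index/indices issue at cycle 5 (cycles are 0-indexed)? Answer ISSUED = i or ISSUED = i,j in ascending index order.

ISSUED = 8

0. st.MEM/and.ALU @i0+i1  | 2-wide
1. sll.ALU @i2  | RAW r3
2. mulh.MUL/xor.ALU @i3+i4  | 2-wide
3. sll.ALU/ld.MEM @i5+i6  | 2-wide
4. and.ALU @i7  | RAW r0
5. mul.MUL @i8  | no-port MUL/MUL
6. mul.MUL/ld.MEM @i9+i10  | 2-wide
7. and.ALU @i11  | tail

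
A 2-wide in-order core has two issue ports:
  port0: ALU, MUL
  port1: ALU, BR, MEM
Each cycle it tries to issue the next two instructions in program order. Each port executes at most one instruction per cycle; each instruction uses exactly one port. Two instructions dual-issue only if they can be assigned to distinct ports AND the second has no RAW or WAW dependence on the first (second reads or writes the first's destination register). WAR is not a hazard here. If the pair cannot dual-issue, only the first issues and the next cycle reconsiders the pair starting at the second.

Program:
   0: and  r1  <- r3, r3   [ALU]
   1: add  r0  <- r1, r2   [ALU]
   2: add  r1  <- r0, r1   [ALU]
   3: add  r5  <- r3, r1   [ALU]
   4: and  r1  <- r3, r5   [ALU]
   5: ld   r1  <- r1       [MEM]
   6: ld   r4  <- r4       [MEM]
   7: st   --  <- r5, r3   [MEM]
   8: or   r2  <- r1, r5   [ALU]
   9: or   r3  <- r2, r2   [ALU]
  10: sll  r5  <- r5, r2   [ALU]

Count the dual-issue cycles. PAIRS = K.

  cy0 -> i0 (and) RAW r1
  cy1 -> i1 (add) RAW r0
  cy2 -> i2 (add) RAW r1
  cy3 -> i3 (add) RAW r5
  cy4 -> i4 (and) RAW+WAW r1
  cy5 -> i5 (ld) no-port MEM/MEM
  cy6 -> i6 (ld) no-port MEM/MEM
  cy7 -> i7/i8 (st;or) dual
  cy8 -> i9/i10 (or;sll) dual

PAIRS = 2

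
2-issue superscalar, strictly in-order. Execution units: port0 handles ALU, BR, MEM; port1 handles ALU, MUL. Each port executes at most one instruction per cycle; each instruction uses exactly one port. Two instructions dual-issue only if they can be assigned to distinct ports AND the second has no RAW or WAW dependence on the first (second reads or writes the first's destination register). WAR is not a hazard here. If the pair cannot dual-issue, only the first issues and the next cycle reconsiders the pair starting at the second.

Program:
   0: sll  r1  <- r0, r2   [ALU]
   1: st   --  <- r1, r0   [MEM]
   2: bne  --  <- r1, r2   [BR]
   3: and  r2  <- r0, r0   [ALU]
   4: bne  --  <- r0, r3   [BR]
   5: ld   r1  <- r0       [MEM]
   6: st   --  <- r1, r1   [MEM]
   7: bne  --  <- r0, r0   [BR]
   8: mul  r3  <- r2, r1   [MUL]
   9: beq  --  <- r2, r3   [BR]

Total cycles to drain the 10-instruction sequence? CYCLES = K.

t=0 i0:sll ; RAW r1
t=1 i1:st ; no-port MEM/BR
t=2 i2+i3:bne/and ; 2-wide
t=3 i4:bne ; no-port BR/MEM
t=4 i5:ld ; no-port MEM/MEM
t=5 i6:st ; no-port MEM/BR
t=6 i7+i8:bne/mul ; 2-wide
t=7 i9:beq ; tail

CYCLES = 8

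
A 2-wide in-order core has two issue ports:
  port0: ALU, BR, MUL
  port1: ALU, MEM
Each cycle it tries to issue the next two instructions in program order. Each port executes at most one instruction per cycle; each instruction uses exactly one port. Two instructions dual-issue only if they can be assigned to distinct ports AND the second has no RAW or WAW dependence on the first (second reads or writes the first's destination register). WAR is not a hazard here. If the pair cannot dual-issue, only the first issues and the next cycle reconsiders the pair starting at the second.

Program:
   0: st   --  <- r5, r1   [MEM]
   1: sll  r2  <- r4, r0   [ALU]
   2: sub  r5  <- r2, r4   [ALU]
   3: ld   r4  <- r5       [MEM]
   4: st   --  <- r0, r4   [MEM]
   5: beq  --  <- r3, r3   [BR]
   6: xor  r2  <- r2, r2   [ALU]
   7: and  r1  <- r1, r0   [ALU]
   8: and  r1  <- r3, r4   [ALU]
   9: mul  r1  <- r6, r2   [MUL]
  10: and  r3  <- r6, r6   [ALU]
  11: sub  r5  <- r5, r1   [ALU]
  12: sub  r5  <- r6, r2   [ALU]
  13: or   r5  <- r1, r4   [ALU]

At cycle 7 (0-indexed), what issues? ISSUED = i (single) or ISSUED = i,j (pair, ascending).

ISSUED = 11

#0 head=0: st;sll i0/i1 2-wide
#1 head=2: sub i2 RAW r5
#2 head=3: ld i3 no-port MEM/MEM
#3 head=4: st;beq i4/i5 2-wide
#4 head=6: xor;and i6/i7 2-wide
#5 head=8: and i8 WAW r1
#6 head=9: mul;and i9/i10 2-wide
#7 head=11: sub i11 WAW r5
#8 head=12: sub i12 WAW r5
#9 head=13: or i13 tail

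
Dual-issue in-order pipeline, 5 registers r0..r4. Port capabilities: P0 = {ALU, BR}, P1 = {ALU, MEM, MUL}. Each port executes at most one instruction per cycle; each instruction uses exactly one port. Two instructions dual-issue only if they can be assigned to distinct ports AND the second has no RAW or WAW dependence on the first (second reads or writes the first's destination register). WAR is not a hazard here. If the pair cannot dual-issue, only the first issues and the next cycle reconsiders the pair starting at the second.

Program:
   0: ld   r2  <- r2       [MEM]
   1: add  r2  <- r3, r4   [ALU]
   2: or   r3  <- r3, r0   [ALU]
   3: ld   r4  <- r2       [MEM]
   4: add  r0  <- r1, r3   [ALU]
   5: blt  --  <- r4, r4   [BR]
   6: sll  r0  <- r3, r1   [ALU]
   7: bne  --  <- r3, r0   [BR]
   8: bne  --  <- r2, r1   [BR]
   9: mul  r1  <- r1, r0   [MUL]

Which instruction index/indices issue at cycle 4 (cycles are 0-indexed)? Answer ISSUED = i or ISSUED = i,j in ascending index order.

#0 head=0: ld.MEM i0 WAW r2
#1 head=1: add.ALU/or.ALU i1&i2 dual
#2 head=3: ld.MEM/add.ALU i3&i4 dual
#3 head=5: blt.BR/sll.ALU i5&i6 dual
#4 head=7: bne.BR i7 no-port BR/BR
#5 head=8: bne.BR/mul.MUL i8&i9 dual

ISSUED = 7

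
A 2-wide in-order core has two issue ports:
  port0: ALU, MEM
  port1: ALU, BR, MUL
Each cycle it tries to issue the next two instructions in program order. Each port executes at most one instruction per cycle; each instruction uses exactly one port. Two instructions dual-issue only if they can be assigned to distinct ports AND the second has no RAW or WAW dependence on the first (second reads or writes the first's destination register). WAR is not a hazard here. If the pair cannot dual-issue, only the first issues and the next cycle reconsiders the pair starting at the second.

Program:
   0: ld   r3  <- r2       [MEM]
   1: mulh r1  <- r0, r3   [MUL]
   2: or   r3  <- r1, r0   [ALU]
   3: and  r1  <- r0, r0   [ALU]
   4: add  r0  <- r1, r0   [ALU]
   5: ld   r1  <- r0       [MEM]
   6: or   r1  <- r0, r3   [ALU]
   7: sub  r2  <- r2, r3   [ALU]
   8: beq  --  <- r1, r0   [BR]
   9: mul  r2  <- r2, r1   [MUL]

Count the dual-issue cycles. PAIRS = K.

c0: i0 ld.MEM  RAW r3
c1: i1 mulh.MUL  RAW r1
c2: i2&i3 or.ALU and.ALU  dual
c3: i4 add.ALU  RAW r0
c4: i5 ld.MEM  WAW r1
c5: i6&i7 or.ALU sub.ALU  dual
c6: i8 beq.BR  no-port BR/MUL
c7: i9 mul.MUL  tail

PAIRS = 2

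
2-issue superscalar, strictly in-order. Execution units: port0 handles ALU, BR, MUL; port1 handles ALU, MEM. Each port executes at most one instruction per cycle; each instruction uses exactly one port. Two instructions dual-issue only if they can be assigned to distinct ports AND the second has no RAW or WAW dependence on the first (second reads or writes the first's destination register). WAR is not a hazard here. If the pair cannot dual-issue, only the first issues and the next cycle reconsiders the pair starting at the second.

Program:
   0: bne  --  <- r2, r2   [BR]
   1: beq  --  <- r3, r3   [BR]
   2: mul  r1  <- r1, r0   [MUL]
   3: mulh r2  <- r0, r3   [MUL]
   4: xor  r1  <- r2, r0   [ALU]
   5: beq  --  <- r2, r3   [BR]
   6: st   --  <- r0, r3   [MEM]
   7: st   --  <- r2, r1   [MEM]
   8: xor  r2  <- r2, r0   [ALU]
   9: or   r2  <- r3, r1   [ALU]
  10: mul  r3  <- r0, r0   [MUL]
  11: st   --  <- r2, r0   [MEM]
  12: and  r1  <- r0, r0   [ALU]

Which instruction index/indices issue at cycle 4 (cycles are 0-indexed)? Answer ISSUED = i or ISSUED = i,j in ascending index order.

c0: i0 bne  no-port BR/BR
c1: i1 beq  no-port BR/MUL
c2: i2 mul  no-port MUL/MUL
c3: i3 mulh  RAW r2
c4: i4,i5 xor+beq  2-wide
c5: i6 st  no-port MEM/MEM
c6: i7,i8 st+xor  2-wide
c7: i9,i10 or+mul  2-wide
c8: i11,i12 st+and  2-wide

ISSUED = 4,5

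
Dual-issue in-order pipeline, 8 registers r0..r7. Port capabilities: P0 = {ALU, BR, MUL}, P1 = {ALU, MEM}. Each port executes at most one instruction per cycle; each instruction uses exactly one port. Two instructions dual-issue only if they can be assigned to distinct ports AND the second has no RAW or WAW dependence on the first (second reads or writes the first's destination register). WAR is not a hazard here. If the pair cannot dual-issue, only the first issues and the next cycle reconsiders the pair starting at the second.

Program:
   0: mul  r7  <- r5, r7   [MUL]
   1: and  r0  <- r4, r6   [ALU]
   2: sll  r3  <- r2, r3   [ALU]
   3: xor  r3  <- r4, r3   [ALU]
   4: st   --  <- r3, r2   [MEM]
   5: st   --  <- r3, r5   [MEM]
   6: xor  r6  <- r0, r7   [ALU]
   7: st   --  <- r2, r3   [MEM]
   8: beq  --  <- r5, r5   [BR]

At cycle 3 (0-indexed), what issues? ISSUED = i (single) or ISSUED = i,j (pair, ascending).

[0] i0&i1  mul/and  -- dual
[1] i2  sll  -- RAW+WAW r3
[2] i3  xor  -- RAW r3
[3] i4  st  -- no-port MEM/MEM
[4] i5&i6  st/xor  -- dual
[5] i7&i8  st/beq  -- dual

ISSUED = 4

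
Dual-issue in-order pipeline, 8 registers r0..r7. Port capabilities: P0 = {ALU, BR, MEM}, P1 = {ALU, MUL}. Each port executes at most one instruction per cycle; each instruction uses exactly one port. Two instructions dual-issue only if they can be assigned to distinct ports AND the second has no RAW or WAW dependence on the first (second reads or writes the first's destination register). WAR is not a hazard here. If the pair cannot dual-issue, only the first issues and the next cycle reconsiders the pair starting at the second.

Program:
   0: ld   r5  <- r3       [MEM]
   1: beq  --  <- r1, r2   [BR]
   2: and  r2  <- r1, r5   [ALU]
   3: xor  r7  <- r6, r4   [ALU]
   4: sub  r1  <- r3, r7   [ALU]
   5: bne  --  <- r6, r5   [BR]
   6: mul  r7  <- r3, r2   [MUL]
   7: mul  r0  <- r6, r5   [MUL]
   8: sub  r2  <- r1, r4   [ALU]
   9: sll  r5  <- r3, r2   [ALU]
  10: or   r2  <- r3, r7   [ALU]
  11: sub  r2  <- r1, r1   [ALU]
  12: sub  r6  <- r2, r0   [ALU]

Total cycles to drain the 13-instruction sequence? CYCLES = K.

CYCLES = 9

#0 head=0: ld i0 no-port MEM/BR
#1 head=1: beq/and i1+i2 pair
#2 head=3: xor i3 RAW r7
#3 head=4: sub/bne i4+i5 pair
#4 head=6: mul i6 no-port MUL/MUL
#5 head=7: mul/sub i7+i8 pair
#6 head=9: sll/or i9+i10 pair
#7 head=11: sub i11 RAW r2
#8 head=12: sub i12 tail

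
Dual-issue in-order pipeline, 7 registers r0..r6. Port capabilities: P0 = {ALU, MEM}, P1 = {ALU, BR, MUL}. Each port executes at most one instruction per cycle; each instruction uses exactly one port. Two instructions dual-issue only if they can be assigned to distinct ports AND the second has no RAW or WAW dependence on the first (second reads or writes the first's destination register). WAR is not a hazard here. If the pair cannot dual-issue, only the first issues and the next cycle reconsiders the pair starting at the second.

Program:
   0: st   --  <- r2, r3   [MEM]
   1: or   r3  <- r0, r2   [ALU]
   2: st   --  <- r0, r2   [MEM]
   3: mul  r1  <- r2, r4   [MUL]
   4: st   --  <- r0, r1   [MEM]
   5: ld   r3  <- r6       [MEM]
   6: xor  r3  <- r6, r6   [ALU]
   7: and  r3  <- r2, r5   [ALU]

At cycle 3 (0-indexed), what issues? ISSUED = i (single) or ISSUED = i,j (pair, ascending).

t=0 i0+i1:st.MEM+or.ALU ; 2-wide
t=1 i2+i3:st.MEM+mul.MUL ; 2-wide
t=2 i4:st.MEM ; no-port MEM/MEM
t=3 i5:ld.MEM ; WAW r3
t=4 i6:xor.ALU ; WAW r3
t=5 i7:and.ALU ; tail

ISSUED = 5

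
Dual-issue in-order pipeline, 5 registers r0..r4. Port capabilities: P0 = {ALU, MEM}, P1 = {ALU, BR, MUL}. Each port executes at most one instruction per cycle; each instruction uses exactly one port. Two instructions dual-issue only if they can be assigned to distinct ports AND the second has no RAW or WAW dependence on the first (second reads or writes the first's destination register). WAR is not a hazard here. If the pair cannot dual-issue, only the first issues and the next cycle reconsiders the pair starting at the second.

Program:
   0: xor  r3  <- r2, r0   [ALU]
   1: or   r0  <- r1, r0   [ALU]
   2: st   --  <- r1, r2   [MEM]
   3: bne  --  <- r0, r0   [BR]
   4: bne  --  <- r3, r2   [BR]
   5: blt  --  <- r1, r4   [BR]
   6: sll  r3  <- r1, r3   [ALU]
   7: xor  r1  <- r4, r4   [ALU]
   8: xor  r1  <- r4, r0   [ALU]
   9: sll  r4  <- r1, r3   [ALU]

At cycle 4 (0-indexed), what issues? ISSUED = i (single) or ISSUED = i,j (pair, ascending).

t=0 i0/i1:xor;or ; pair
t=1 i2/i3:st;bne ; pair
t=2 i4:bne ; no-port BR/BR
t=3 i5/i6:blt;sll ; pair
t=4 i7:xor ; WAW r1
t=5 i8:xor ; RAW r1
t=6 i9:sll ; tail

ISSUED = 7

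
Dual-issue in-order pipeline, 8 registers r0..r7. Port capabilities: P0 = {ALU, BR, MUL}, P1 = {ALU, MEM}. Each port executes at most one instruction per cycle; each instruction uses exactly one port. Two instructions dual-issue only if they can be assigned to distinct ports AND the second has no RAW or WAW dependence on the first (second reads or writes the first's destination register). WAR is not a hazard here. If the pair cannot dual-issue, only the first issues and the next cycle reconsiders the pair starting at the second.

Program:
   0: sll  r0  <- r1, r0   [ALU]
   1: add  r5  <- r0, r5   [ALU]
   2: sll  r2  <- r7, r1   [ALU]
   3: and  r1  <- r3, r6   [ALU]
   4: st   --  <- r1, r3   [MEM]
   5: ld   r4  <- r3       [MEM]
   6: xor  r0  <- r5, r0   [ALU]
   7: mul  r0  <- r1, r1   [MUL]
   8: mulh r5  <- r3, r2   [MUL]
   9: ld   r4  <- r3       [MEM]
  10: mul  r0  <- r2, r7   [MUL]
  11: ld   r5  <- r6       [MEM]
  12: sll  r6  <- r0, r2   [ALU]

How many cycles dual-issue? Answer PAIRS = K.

PAIRS = 4

#0 head=0: sll i0 RAW r0
#1 head=1: add+sll i1+i2 dual
#2 head=3: and i3 RAW r1
#3 head=4: st i4 no-port MEM/MEM
#4 head=5: ld+xor i5+i6 dual
#5 head=7: mul i7 no-port MUL/MUL
#6 head=8: mulh+ld i8+i9 dual
#7 head=10: mul+ld i10+i11 dual
#8 head=12: sll i12 tail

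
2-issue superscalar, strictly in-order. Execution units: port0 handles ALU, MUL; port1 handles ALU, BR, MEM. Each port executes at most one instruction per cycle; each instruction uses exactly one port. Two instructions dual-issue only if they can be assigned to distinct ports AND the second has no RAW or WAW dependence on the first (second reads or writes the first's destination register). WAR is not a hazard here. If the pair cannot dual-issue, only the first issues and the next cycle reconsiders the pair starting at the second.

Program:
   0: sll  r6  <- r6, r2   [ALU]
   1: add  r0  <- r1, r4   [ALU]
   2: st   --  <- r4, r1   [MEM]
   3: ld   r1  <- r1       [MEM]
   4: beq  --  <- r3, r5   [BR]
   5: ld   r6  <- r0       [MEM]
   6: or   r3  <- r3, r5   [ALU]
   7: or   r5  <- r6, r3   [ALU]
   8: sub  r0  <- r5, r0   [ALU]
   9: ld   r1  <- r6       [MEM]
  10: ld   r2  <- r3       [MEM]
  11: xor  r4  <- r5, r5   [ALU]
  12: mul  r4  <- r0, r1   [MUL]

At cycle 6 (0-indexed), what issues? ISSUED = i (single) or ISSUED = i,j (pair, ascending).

0. sll.ALU;add.ALU @i0&i1  | dual
1. st.MEM @i2  | no-port MEM/MEM
2. ld.MEM @i3  | no-port MEM/BR
3. beq.BR @i4  | no-port BR/MEM
4. ld.MEM;or.ALU @i5&i6  | dual
5. or.ALU @i7  | RAW r5
6. sub.ALU;ld.MEM @i8&i9  | dual
7. ld.MEM;xor.ALU @i10&i11  | dual
8. mul.MUL @i12  | tail

ISSUED = 8,9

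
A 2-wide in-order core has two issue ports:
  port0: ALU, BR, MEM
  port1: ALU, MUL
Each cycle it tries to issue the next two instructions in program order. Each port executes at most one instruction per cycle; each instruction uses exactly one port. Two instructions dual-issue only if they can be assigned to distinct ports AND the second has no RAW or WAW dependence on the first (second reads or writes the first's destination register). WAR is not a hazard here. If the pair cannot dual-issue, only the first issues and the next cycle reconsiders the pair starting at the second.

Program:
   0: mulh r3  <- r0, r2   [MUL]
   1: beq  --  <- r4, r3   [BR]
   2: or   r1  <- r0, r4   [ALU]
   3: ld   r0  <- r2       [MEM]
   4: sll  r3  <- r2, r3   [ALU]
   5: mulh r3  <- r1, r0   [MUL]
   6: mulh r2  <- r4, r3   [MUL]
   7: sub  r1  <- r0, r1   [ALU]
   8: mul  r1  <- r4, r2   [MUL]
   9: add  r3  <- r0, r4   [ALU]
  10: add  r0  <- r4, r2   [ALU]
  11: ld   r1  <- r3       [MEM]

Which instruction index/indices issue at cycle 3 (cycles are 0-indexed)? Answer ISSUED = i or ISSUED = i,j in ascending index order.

0. mulh @i0  | RAW r3
1. beq/or @i1+i2  | 2-wide
2. ld/sll @i3+i4  | 2-wide
3. mulh @i5  | no-port MUL/MUL
4. mulh/sub @i6+i7  | 2-wide
5. mul/add @i8+i9  | 2-wide
6. add/ld @i10+i11  | 2-wide

ISSUED = 5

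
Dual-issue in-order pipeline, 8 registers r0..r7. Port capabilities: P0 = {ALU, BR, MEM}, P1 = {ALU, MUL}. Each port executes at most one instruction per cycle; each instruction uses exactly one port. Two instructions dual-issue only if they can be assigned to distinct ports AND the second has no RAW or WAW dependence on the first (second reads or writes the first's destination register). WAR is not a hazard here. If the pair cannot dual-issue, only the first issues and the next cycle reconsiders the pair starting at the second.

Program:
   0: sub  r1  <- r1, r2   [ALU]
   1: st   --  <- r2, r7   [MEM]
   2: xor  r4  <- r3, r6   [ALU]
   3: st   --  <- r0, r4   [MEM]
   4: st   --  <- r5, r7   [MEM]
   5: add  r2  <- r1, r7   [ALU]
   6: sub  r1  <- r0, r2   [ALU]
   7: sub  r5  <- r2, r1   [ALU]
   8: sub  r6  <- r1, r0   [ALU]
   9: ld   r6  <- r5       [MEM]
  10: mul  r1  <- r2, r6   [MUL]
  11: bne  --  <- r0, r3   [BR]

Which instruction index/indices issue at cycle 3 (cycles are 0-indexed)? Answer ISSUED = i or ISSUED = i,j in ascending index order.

c0: i0/i1 sub+st  pair
c1: i2 xor  RAW r4
c2: i3 st  no-port MEM/MEM
c3: i4/i5 st+add  pair
c4: i6 sub  RAW r1
c5: i7/i8 sub+sub  pair
c6: i9 ld  RAW r6
c7: i10/i11 mul+bne  pair

ISSUED = 4,5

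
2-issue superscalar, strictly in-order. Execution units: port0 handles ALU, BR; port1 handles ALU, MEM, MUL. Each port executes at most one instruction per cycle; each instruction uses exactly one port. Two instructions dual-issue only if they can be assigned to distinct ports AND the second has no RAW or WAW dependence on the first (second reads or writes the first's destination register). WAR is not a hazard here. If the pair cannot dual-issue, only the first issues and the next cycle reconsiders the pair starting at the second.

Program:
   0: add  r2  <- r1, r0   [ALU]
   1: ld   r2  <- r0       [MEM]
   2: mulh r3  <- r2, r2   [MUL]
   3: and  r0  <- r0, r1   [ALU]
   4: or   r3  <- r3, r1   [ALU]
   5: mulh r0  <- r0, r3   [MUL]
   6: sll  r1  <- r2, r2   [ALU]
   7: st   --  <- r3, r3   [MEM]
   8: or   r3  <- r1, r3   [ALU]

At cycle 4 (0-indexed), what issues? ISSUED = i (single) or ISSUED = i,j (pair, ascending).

ISSUED = 5,6

0. add.ALU @i0  | WAW r2
1. ld.MEM @i1  | no-port MEM/MUL
2. mulh.MUL and.ALU @i2/i3  | pair
3. or.ALU @i4  | RAW r3
4. mulh.MUL sll.ALU @i5/i6  | pair
5. st.MEM or.ALU @i7/i8  | pair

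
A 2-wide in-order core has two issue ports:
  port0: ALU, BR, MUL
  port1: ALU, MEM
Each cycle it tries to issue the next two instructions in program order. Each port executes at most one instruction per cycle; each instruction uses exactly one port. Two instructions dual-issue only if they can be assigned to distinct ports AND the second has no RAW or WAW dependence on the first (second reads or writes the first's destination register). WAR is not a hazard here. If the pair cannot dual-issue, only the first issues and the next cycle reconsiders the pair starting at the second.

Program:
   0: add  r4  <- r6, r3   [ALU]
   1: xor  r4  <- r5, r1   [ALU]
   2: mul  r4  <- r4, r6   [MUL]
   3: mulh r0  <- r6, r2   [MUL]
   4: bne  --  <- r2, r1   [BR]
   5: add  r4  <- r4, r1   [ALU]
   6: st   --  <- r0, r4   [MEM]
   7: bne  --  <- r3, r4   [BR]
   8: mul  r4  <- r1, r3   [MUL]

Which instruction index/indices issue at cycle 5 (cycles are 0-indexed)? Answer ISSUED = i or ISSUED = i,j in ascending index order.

  cy0 -> i0 (add) WAW r4
  cy1 -> i1 (xor) RAW+WAW r4
  cy2 -> i2 (mul) no-port MUL/MUL
  cy3 -> i3 (mulh) no-port MUL/BR
  cy4 -> i4,i5 (bne add) 2-wide
  cy5 -> i6,i7 (st bne) 2-wide
  cy6 -> i8 (mul) tail

ISSUED = 6,7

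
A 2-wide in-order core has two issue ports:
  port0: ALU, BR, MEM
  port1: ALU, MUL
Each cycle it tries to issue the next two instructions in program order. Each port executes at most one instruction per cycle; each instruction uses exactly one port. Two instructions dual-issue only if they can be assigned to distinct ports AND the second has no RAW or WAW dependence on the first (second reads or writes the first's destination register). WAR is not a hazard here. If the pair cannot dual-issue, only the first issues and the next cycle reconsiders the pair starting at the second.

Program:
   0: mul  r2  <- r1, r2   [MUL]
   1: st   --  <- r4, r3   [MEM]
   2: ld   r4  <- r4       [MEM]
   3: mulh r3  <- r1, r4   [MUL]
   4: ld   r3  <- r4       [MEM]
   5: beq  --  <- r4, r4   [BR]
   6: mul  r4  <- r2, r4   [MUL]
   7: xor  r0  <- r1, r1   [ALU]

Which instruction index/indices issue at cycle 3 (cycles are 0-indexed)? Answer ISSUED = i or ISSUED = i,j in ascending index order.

[0] i0,i1  mul+st  -- 2-wide
[1] i2  ld  -- RAW r4
[2] i3  mulh  -- WAW r3
[3] i4  ld  -- no-port MEM/BR
[4] i5,i6  beq+mul  -- 2-wide
[5] i7  xor  -- tail

ISSUED = 4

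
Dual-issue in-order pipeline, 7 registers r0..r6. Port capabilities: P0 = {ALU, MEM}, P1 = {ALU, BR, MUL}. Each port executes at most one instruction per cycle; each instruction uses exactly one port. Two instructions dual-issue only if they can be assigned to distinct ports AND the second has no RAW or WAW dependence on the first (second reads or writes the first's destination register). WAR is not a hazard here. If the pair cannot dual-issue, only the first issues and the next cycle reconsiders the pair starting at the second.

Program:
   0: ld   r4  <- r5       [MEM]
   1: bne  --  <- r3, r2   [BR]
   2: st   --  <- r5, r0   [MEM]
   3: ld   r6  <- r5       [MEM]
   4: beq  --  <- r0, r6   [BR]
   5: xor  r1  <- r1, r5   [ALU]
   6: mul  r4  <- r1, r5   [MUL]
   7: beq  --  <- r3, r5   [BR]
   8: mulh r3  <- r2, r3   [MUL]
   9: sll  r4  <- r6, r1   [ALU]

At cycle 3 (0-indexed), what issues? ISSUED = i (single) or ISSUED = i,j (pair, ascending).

  cy0 -> i0+i1 (ld.MEM;bne.BR) dual
  cy1 -> i2 (st.MEM) no-port MEM/MEM
  cy2 -> i3 (ld.MEM) RAW r6
  cy3 -> i4+i5 (beq.BR;xor.ALU) dual
  cy4 -> i6 (mul.MUL) no-port MUL/BR
  cy5 -> i7 (beq.BR) no-port BR/MUL
  cy6 -> i8+i9 (mulh.MUL;sll.ALU) dual

ISSUED = 4,5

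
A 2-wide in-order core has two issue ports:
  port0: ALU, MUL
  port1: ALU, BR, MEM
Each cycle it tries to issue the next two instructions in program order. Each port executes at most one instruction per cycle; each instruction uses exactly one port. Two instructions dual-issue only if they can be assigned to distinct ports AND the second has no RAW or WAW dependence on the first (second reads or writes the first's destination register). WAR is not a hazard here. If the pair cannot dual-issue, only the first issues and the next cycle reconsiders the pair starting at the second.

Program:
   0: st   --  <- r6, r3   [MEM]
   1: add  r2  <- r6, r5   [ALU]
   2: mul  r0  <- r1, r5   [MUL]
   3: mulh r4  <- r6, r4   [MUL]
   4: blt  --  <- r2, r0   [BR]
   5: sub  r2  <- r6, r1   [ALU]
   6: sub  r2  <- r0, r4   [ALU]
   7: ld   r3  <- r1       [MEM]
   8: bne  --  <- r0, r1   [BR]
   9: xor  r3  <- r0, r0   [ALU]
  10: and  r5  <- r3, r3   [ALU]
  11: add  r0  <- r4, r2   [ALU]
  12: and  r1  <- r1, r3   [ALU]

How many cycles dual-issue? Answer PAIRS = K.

#0 head=0: st/add i0/i1 pair
#1 head=2: mul i2 no-port MUL/MUL
#2 head=3: mulh/blt i3/i4 pair
#3 head=5: sub i5 WAW r2
#4 head=6: sub/ld i6/i7 pair
#5 head=8: bne/xor i8/i9 pair
#6 head=10: and/add i10/i11 pair
#7 head=12: and i12 tail

PAIRS = 5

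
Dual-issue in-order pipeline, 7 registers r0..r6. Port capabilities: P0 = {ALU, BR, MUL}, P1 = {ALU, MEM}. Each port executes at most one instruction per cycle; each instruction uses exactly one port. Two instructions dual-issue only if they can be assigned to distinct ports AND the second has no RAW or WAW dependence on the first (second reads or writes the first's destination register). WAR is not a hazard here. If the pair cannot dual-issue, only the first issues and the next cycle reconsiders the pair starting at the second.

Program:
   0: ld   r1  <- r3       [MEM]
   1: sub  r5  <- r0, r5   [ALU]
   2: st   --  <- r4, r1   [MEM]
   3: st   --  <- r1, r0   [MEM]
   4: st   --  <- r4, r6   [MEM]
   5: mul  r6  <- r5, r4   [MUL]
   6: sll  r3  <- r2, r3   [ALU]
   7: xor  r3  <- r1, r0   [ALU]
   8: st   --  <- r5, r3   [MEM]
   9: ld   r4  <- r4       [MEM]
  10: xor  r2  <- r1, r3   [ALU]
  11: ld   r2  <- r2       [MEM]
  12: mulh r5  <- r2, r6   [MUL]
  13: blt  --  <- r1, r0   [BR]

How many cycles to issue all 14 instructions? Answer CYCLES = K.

t=0 i0&i1:ld sub ; dual
t=1 i2:st ; no-port MEM/MEM
t=2 i3:st ; no-port MEM/MEM
t=3 i4&i5:st mul ; dual
t=4 i6:sll ; WAW r3
t=5 i7:xor ; RAW r3
t=6 i8:st ; no-port MEM/MEM
t=7 i9&i10:ld xor ; dual
t=8 i11:ld ; RAW r2
t=9 i12:mulh ; no-port MUL/BR
t=10 i13:blt ; tail

CYCLES = 11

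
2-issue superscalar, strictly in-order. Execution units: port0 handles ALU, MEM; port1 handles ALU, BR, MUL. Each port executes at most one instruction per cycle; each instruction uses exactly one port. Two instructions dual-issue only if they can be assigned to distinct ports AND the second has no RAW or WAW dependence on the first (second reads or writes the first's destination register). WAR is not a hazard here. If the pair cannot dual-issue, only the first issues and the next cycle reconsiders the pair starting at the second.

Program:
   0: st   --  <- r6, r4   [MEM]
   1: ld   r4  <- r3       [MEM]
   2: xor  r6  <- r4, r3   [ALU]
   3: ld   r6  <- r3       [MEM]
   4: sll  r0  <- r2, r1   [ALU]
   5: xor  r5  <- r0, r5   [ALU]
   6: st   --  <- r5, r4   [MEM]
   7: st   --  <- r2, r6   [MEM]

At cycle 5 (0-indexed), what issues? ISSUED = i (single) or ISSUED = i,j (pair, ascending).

#0 head=0: st i0 no-port MEM/MEM
#1 head=1: ld i1 RAW r4
#2 head=2: xor i2 WAW r6
#3 head=3: ld+sll i3/i4 pair
#4 head=5: xor i5 RAW r5
#5 head=6: st i6 no-port MEM/MEM
#6 head=7: st i7 tail

ISSUED = 6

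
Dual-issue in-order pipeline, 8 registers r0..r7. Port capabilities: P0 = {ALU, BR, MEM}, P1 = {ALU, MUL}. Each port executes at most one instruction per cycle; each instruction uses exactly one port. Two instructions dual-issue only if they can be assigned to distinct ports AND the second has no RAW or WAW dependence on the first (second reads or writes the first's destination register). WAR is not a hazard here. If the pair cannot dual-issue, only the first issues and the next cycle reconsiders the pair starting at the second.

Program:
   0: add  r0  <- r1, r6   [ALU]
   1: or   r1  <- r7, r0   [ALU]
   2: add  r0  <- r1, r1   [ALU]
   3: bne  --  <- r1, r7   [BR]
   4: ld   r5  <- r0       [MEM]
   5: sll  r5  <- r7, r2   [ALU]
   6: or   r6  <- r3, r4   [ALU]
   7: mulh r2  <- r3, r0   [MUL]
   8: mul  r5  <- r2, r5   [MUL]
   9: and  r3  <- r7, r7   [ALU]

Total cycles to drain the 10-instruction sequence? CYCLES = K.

  cy0 -> i0 (add) RAW r0
  cy1 -> i1 (or) RAW r1
  cy2 -> i2&i3 (add/bne) 2-wide
  cy3 -> i4 (ld) WAW r5
  cy4 -> i5&i6 (sll/or) 2-wide
  cy5 -> i7 (mulh) no-port MUL/MUL
  cy6 -> i8&i9 (mul/and) 2-wide

CYCLES = 7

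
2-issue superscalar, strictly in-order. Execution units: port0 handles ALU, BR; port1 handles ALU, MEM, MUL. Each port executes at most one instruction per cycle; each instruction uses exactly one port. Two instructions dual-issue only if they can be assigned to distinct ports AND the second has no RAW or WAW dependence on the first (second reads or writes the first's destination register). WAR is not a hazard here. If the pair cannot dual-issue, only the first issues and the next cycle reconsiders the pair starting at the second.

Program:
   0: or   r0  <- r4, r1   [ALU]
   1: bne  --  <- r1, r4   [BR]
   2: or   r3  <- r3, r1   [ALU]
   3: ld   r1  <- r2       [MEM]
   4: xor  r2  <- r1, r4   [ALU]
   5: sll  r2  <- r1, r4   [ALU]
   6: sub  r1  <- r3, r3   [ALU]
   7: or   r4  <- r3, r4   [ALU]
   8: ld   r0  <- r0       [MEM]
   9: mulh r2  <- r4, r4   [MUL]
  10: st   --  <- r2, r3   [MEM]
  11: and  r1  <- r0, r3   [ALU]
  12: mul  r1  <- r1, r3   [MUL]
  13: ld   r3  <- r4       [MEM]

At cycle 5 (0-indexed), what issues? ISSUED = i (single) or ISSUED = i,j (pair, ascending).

ISSUED = 9

#0 head=0: or/bne i0/i1 pair
#1 head=2: or/ld i2/i3 pair
#2 head=4: xor i4 WAW r2
#3 head=5: sll/sub i5/i6 pair
#4 head=7: or/ld i7/i8 pair
#5 head=9: mulh i9 no-port MUL/MEM
#6 head=10: st/and i10/i11 pair
#7 head=12: mul i12 no-port MUL/MEM
#8 head=13: ld i13 tail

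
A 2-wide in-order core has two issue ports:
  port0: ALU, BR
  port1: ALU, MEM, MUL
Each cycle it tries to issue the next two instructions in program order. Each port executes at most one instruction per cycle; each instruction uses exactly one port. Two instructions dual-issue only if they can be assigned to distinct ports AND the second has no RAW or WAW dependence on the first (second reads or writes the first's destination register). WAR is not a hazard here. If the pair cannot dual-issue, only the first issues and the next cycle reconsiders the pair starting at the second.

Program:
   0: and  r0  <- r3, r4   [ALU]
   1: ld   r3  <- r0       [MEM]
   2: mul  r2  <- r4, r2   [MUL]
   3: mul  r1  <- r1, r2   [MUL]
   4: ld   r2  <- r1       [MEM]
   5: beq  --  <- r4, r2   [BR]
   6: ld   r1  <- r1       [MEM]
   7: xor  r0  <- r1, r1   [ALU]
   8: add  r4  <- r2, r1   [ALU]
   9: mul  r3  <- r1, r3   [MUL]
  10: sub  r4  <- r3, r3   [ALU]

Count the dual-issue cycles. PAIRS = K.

PAIRS = 2

#0 head=0: and.ALU i0 RAW r0
#1 head=1: ld.MEM i1 no-port MEM/MUL
#2 head=2: mul.MUL i2 no-port MUL/MUL
#3 head=3: mul.MUL i3 no-port MUL/MEM
#4 head=4: ld.MEM i4 RAW r2
#5 head=5: beq.BR;ld.MEM i5&i6 2-wide
#6 head=7: xor.ALU;add.ALU i7&i8 2-wide
#7 head=9: mul.MUL i9 RAW r3
#8 head=10: sub.ALU i10 tail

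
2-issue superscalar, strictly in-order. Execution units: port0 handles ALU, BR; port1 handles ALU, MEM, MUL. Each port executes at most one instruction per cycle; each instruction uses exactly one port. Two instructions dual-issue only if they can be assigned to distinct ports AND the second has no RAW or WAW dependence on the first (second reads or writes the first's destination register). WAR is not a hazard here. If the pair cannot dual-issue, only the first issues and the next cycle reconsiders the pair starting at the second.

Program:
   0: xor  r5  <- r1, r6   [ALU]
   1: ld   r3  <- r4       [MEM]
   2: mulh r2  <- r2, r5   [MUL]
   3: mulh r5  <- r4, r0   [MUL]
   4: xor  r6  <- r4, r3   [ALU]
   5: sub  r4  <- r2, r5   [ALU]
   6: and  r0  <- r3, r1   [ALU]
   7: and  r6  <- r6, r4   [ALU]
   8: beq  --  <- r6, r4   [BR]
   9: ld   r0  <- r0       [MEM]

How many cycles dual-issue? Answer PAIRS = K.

  cy0 -> i0+i1 (xor.ALU/ld.MEM) pair
  cy1 -> i2 (mulh.MUL) no-port MUL/MUL
  cy2 -> i3+i4 (mulh.MUL/xor.ALU) pair
  cy3 -> i5+i6 (sub.ALU/and.ALU) pair
  cy4 -> i7 (and.ALU) RAW r6
  cy5 -> i8+i9 (beq.BR/ld.MEM) pair

PAIRS = 4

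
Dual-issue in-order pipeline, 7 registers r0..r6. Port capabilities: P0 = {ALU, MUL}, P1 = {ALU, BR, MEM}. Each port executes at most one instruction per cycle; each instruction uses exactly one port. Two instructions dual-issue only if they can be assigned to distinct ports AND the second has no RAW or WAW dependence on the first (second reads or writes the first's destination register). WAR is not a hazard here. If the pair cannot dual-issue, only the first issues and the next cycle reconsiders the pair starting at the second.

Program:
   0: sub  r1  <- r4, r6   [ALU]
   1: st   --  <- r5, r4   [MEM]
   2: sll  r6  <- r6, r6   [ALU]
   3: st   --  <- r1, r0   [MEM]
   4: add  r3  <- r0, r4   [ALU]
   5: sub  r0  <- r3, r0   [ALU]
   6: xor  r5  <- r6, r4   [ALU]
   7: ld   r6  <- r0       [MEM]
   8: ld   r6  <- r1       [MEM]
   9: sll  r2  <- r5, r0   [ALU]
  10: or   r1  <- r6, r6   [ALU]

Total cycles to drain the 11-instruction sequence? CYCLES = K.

CYCLES = 7

0. sub+st @i0,i1  | dual
1. sll+st @i2,i3  | dual
2. add @i4  | RAW r3
3. sub+xor @i5,i6  | dual
4. ld @i7  | no-port MEM/MEM
5. ld+sll @i8,i9  | dual
6. or @i10  | tail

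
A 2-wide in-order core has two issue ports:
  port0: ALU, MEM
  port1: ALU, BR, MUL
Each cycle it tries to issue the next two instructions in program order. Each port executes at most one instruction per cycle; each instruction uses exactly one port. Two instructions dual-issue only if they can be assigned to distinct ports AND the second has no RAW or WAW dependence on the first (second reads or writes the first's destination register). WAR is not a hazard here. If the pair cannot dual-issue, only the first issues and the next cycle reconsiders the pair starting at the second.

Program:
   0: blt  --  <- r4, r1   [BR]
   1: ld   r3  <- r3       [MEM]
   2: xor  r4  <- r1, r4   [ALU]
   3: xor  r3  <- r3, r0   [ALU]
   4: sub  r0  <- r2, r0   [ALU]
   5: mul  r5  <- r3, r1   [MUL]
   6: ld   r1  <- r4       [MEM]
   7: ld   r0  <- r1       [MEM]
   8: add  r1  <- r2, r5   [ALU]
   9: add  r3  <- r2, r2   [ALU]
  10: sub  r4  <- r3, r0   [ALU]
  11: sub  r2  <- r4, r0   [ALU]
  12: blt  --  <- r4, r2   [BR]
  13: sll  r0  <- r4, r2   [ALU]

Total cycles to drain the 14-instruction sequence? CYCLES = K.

0. blt;ld @i0,i1  | dual
1. xor;xor @i2,i3  | dual
2. sub;mul @i4,i5  | dual
3. ld @i6  | no-port MEM/MEM
4. ld;add @i7,i8  | dual
5. add @i9  | RAW r3
6. sub @i10  | RAW r4
7. sub @i11  | RAW r2
8. blt;sll @i12,i13  | dual

CYCLES = 9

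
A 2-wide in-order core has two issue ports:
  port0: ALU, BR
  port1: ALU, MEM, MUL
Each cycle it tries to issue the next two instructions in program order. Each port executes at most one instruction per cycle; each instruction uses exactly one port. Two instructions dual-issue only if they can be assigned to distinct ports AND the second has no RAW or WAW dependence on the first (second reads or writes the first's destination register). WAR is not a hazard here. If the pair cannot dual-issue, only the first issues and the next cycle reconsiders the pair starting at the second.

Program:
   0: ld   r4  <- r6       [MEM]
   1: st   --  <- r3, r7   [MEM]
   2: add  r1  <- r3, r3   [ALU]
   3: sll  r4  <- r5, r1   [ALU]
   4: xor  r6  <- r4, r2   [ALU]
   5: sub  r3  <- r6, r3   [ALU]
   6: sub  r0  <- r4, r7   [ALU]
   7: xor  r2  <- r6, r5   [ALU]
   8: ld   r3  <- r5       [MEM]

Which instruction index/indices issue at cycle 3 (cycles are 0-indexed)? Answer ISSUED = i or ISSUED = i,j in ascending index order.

ISSUED = 4

c0: i0 ld.MEM  no-port MEM/MEM
c1: i1&i2 st.MEM/add.ALU  pair
c2: i3 sll.ALU  RAW r4
c3: i4 xor.ALU  RAW r6
c4: i5&i6 sub.ALU/sub.ALU  pair
c5: i7&i8 xor.ALU/ld.MEM  pair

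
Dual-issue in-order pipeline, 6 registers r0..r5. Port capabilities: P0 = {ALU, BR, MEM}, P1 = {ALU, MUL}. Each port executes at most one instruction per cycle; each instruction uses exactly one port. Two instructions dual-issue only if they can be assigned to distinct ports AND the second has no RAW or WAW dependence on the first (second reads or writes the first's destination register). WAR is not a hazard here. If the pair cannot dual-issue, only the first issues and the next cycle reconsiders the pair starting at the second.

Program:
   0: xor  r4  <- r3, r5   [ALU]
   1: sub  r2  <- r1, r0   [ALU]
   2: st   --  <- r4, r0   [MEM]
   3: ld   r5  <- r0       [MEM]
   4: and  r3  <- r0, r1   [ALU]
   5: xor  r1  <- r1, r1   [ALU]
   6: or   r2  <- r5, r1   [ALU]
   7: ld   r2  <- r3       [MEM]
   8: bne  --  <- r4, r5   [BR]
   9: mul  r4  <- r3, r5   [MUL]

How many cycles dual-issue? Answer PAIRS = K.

0. xor+sub @i0/i1  | 2-wide
1. st @i2  | no-port MEM/MEM
2. ld+and @i3/i4  | 2-wide
3. xor @i5  | RAW r1
4. or @i6  | WAW r2
5. ld @i7  | no-port MEM/BR
6. bne+mul @i8/i9  | 2-wide

PAIRS = 3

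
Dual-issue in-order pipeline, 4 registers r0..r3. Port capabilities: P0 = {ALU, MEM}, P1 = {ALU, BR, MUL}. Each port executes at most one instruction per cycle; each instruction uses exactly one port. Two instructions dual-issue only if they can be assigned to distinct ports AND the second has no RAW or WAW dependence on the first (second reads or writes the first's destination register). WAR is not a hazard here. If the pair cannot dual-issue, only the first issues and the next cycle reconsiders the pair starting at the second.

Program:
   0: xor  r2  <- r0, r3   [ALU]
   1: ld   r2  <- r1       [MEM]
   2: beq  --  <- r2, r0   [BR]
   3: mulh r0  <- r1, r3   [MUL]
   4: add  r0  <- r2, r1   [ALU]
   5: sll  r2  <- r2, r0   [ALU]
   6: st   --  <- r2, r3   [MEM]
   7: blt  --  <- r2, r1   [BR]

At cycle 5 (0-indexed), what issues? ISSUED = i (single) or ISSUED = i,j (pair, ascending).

ISSUED = 5

#0 head=0: xor.ALU i0 WAW r2
#1 head=1: ld.MEM i1 RAW r2
#2 head=2: beq.BR i2 no-port BR/MUL
#3 head=3: mulh.MUL i3 WAW r0
#4 head=4: add.ALU i4 RAW r0
#5 head=5: sll.ALU i5 RAW r2
#6 head=6: st.MEM+blt.BR i6/i7 dual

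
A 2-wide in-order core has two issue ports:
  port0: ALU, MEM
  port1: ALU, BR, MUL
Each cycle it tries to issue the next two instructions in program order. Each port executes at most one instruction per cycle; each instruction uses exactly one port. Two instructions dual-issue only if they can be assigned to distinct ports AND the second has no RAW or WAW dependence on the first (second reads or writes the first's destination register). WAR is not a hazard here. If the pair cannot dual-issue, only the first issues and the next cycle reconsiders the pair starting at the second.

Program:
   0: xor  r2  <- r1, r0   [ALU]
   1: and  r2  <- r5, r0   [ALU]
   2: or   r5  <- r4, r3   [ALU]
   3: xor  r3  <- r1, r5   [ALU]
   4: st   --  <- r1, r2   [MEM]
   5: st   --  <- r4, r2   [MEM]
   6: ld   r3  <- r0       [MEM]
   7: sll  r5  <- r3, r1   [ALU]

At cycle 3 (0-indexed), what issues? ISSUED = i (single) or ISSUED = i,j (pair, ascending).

ISSUED = 5

0. xor.ALU @i0  | WAW r2
1. and.ALU;or.ALU @i1,i2  | pair
2. xor.ALU;st.MEM @i3,i4  | pair
3. st.MEM @i5  | no-port MEM/MEM
4. ld.MEM @i6  | RAW r3
5. sll.ALU @i7  | tail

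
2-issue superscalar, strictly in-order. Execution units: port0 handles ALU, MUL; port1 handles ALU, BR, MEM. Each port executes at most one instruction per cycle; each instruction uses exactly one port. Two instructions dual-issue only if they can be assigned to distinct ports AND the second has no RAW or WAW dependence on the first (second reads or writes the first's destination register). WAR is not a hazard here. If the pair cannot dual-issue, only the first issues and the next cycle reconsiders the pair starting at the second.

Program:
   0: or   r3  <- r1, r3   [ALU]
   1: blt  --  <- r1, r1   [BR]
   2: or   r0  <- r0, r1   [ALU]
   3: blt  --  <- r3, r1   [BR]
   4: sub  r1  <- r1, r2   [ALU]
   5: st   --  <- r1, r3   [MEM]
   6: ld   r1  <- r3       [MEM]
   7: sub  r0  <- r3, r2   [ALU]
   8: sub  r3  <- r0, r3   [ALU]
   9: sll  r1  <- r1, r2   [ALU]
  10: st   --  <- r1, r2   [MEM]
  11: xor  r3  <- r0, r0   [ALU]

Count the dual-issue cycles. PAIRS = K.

PAIRS = 5

[0] i0&i1  or+blt  -- 2-wide
[1] i2&i3  or+blt  -- 2-wide
[2] i4  sub  -- RAW r1
[3] i5  st  -- no-port MEM/MEM
[4] i6&i7  ld+sub  -- 2-wide
[5] i8&i9  sub+sll  -- 2-wide
[6] i10&i11  st+xor  -- 2-wide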